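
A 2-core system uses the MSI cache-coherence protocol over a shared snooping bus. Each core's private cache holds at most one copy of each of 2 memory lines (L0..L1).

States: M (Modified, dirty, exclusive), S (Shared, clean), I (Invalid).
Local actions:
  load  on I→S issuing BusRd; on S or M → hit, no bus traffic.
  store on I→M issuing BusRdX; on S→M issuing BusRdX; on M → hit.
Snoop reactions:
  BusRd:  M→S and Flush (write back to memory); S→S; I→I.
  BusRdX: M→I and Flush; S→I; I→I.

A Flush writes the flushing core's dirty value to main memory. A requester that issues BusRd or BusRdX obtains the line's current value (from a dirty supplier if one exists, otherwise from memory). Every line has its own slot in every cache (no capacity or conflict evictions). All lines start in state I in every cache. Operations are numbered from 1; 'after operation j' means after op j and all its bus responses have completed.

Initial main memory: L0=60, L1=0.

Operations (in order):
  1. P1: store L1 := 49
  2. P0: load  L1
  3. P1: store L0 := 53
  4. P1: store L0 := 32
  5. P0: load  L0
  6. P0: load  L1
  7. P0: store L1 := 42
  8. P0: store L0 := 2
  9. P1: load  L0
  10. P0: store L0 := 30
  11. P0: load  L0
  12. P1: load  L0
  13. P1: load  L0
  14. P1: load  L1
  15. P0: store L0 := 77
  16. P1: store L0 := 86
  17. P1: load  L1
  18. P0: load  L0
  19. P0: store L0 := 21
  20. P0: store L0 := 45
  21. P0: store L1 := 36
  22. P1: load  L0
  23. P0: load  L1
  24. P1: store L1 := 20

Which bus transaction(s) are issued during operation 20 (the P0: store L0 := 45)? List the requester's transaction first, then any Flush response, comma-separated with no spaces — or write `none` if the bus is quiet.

1. P1: store L1 := 49  bus=[BusRdX]  L1: P0=I P1=M  mem[L1]=0
2. P0: load  L1  bus=[BusRd,Flush]  L1: P0=S P1=S  mem[L1]=49
3. P1: store L0 := 53  bus=[BusRdX]  L0: P0=I P1=M  mem[L0]=60
4. P1: store L0 := 32  bus=[-]  L0: P0=I P1=M  mem[L0]=60
5. P0: load  L0  bus=[BusRd,Flush]  L0: P0=S P1=S  mem[L0]=32
6. P0: load  L1  bus=[-]  L1: P0=S P1=S  mem[L1]=49
7. P0: store L1 := 42  bus=[BusRdX]  L1: P0=M P1=I  mem[L1]=49
8. P0: store L0 := 2  bus=[BusRdX]  L0: P0=M P1=I  mem[L0]=32
9. P1: load  L0  bus=[BusRd,Flush]  L0: P0=S P1=S  mem[L0]=2
10. P0: store L0 := 30  bus=[BusRdX]  L0: P0=M P1=I  mem[L0]=2
11. P0: load  L0  bus=[-]  L0: P0=M P1=I  mem[L0]=2
12. P1: load  L0  bus=[BusRd,Flush]  L0: P0=S P1=S  mem[L0]=30
13. P1: load  L0  bus=[-]  L0: P0=S P1=S  mem[L0]=30
14. P1: load  L1  bus=[BusRd,Flush]  L1: P0=S P1=S  mem[L1]=42
15. P0: store L0 := 77  bus=[BusRdX]  L0: P0=M P1=I  mem[L0]=30
16. P1: store L0 := 86  bus=[BusRdX,Flush]  L0: P0=I P1=M  mem[L0]=77
17. P1: load  L1  bus=[-]  L1: P0=S P1=S  mem[L1]=42
18. P0: load  L0  bus=[BusRd,Flush]  L0: P0=S P1=S  mem[L0]=86
19. P0: store L0 := 21  bus=[BusRdX]  L0: P0=M P1=I  mem[L0]=86
20. P0: store L0 := 45  bus=[-]  L0: P0=M P1=I  mem[L0]=86
21. P0: store L1 := 36  bus=[BusRdX]  L1: P0=M P1=I  mem[L1]=42
22. P1: load  L0  bus=[BusRd,Flush]  L0: P0=S P1=S  mem[L0]=45
23. P0: load  L1  bus=[-]  L1: P0=M P1=I  mem[L1]=42
24. P1: store L1 := 20  bus=[BusRdX,Flush]  L1: P0=I P1=M  mem[L1]=36

bus = none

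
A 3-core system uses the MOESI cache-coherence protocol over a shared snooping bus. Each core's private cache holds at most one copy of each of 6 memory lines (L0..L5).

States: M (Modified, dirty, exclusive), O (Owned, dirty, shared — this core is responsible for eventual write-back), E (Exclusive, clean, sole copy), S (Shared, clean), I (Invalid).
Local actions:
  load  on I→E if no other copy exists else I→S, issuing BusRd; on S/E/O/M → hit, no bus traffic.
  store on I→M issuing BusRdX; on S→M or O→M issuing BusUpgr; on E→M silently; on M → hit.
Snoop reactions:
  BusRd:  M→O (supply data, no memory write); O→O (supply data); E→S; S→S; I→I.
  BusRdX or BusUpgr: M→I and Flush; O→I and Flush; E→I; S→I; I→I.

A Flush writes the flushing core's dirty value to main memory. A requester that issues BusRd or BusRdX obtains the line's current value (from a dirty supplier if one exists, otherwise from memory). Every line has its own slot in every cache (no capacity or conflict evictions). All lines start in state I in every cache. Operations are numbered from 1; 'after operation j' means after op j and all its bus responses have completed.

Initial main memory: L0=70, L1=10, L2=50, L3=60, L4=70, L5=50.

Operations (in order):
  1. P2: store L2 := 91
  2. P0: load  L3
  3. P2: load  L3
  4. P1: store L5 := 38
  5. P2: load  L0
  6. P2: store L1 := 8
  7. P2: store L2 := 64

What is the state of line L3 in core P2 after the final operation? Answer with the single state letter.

  op1 P2: store L2 := 91 → I/I/M on L2; bus BusRdX; mem=50
  op2 P0: load  L3 → E/I/I on L3; bus BusRd; mem=60
  op3 P2: load  L3 → S/I/S on L3; bus BusRd; mem=60
  op4 P1: store L5 := 38 → I/M/I on L5; bus BusRdX; mem=50
  op5 P2: load  L0 → I/I/E on L0; bus BusRd; mem=70
  op6 P2: store L1 := 8 → I/I/M on L1; bus BusRdX; mem=10
  op7 P2: store L2 := 64 → I/I/M on L2; bus (none); mem=50

state = S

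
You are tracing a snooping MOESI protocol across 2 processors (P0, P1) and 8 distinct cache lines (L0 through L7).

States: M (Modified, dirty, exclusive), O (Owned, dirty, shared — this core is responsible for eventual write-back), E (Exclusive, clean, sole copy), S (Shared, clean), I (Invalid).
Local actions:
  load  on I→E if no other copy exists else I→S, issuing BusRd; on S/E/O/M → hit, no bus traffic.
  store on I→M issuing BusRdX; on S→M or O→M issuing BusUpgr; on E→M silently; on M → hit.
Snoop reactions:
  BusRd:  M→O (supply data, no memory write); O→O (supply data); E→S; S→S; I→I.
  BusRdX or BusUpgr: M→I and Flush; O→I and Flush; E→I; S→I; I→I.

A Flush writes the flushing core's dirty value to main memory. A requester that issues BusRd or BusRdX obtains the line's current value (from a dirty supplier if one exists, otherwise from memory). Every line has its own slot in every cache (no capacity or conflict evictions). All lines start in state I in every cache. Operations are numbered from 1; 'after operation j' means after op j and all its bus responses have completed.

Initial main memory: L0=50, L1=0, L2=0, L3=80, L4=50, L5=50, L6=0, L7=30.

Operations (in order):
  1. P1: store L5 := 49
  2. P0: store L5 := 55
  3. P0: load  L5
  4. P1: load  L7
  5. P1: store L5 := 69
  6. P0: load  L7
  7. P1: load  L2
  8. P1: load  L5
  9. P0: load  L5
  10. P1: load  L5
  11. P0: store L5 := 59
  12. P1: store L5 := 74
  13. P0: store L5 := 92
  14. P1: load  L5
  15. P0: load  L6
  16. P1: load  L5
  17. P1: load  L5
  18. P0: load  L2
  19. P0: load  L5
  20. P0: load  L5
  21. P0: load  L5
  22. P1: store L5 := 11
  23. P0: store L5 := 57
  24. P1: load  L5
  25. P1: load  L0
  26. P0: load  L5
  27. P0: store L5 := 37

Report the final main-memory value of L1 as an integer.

1. P1: store L5 := 49  bus=[BusRdX]  L5: P0=I P1=M  mem[L5]=50
2. P0: store L5 := 55  bus=[BusRdX,Flush]  L5: P0=M P1=I  mem[L5]=49
3. P0: load  L5  bus=[-]  L5: P0=M P1=I  mem[L5]=49
4. P1: load  L7  bus=[BusRd]  L7: P0=I P1=E  mem[L7]=30
5. P1: store L5 := 69  bus=[BusRdX,Flush]  L5: P0=I P1=M  mem[L5]=55
6. P0: load  L7  bus=[BusRd]  L7: P0=S P1=S  mem[L7]=30
7. P1: load  L2  bus=[BusRd]  L2: P0=I P1=E  mem[L2]=0
8. P1: load  L5  bus=[-]  L5: P0=I P1=M  mem[L5]=55
9. P0: load  L5  bus=[BusRd]  L5: P0=S P1=O  mem[L5]=55
10. P1: load  L5  bus=[-]  L5: P0=S P1=O  mem[L5]=55
11. P0: store L5 := 59  bus=[BusUpgr,Flush]  L5: P0=M P1=I  mem[L5]=69
12. P1: store L5 := 74  bus=[BusRdX,Flush]  L5: P0=I P1=M  mem[L5]=59
13. P0: store L5 := 92  bus=[BusRdX,Flush]  L5: P0=M P1=I  mem[L5]=74
14. P1: load  L5  bus=[BusRd]  L5: P0=O P1=S  mem[L5]=74
15. P0: load  L6  bus=[BusRd]  L6: P0=E P1=I  mem[L6]=0
16. P1: load  L5  bus=[-]  L5: P0=O P1=S  mem[L5]=74
17. P1: load  L5  bus=[-]  L5: P0=O P1=S  mem[L5]=74
18. P0: load  L2  bus=[BusRd]  L2: P0=S P1=S  mem[L2]=0
19. P0: load  L5  bus=[-]  L5: P0=O P1=S  mem[L5]=74
20. P0: load  L5  bus=[-]  L5: P0=O P1=S  mem[L5]=74
21. P0: load  L5  bus=[-]  L5: P0=O P1=S  mem[L5]=74
22. P1: store L5 := 11  bus=[BusUpgr,Flush]  L5: P0=I P1=M  mem[L5]=92
23. P0: store L5 := 57  bus=[BusRdX,Flush]  L5: P0=M P1=I  mem[L5]=11
24. P1: load  L5  bus=[BusRd]  L5: P0=O P1=S  mem[L5]=11
25. P1: load  L0  bus=[BusRd]  L0: P0=I P1=E  mem[L0]=50
26. P0: load  L5  bus=[-]  L5: P0=O P1=S  mem[L5]=11
27. P0: store L5 := 37  bus=[BusUpgr]  L5: P0=M P1=I  mem[L5]=11

memory[L1] = 0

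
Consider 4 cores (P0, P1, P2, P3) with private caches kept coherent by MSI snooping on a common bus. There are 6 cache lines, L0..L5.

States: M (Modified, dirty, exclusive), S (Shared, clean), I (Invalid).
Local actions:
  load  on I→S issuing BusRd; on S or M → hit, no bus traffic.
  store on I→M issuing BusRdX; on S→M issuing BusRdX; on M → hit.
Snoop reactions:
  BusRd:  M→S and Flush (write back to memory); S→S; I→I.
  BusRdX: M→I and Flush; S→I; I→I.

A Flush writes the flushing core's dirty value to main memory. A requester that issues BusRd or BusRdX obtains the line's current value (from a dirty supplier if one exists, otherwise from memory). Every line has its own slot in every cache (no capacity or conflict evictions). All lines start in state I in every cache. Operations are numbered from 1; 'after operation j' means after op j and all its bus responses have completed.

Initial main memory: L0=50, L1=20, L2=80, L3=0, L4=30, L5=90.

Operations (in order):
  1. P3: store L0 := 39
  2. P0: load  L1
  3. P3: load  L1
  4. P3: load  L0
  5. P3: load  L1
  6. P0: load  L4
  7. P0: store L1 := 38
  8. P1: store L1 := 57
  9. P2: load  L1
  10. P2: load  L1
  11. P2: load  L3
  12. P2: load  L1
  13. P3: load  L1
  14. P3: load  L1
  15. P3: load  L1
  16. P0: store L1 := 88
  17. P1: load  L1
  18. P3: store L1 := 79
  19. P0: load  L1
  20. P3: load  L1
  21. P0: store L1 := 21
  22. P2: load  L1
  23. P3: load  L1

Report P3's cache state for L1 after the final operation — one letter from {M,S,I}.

state = S

step 1: P3: store L0 := 39  ⟶  IIIM  (L0)  txn=BusRdX  M[L0]=50
step 2: P0: load  L1  ⟶  SIII  (L1)  txn=BusRd  M[L1]=20
step 3: P3: load  L1  ⟶  SIIS  (L1)  txn=BusRd  M[L1]=20
step 4: P3: load  L0  ⟶  IIIM  (L0)  txn=∅  M[L0]=50
step 5: P3: load  L1  ⟶  SIIS  (L1)  txn=∅  M[L1]=20
step 6: P0: load  L4  ⟶  SIII  (L4)  txn=BusRd  M[L4]=30
step 7: P0: store L1 := 38  ⟶  MIII  (L1)  txn=BusRdX  M[L1]=20
step 8: P1: store L1 := 57  ⟶  IMII  (L1)  txn=BusRdX+Flush  M[L1]=38
step 9: P2: load  L1  ⟶  ISSI  (L1)  txn=BusRd+Flush  M[L1]=57
step 10: P2: load  L1  ⟶  ISSI  (L1)  txn=∅  M[L1]=57
step 11: P2: load  L3  ⟶  IISI  (L3)  txn=BusRd  M[L3]=0
step 12: P2: load  L1  ⟶  ISSI  (L1)  txn=∅  M[L1]=57
step 13: P3: load  L1  ⟶  ISSS  (L1)  txn=BusRd  M[L1]=57
step 14: P3: load  L1  ⟶  ISSS  (L1)  txn=∅  M[L1]=57
step 15: P3: load  L1  ⟶  ISSS  (L1)  txn=∅  M[L1]=57
step 16: P0: store L1 := 88  ⟶  MIII  (L1)  txn=BusRdX  M[L1]=57
step 17: P1: load  L1  ⟶  SSII  (L1)  txn=BusRd+Flush  M[L1]=88
step 18: P3: store L1 := 79  ⟶  IIIM  (L1)  txn=BusRdX  M[L1]=88
step 19: P0: load  L1  ⟶  SIIS  (L1)  txn=BusRd+Flush  M[L1]=79
step 20: P3: load  L1  ⟶  SIIS  (L1)  txn=∅  M[L1]=79
step 21: P0: store L1 := 21  ⟶  MIII  (L1)  txn=BusRdX  M[L1]=79
step 22: P2: load  L1  ⟶  SISI  (L1)  txn=BusRd+Flush  M[L1]=21
step 23: P3: load  L1  ⟶  SISS  (L1)  txn=BusRd  M[L1]=21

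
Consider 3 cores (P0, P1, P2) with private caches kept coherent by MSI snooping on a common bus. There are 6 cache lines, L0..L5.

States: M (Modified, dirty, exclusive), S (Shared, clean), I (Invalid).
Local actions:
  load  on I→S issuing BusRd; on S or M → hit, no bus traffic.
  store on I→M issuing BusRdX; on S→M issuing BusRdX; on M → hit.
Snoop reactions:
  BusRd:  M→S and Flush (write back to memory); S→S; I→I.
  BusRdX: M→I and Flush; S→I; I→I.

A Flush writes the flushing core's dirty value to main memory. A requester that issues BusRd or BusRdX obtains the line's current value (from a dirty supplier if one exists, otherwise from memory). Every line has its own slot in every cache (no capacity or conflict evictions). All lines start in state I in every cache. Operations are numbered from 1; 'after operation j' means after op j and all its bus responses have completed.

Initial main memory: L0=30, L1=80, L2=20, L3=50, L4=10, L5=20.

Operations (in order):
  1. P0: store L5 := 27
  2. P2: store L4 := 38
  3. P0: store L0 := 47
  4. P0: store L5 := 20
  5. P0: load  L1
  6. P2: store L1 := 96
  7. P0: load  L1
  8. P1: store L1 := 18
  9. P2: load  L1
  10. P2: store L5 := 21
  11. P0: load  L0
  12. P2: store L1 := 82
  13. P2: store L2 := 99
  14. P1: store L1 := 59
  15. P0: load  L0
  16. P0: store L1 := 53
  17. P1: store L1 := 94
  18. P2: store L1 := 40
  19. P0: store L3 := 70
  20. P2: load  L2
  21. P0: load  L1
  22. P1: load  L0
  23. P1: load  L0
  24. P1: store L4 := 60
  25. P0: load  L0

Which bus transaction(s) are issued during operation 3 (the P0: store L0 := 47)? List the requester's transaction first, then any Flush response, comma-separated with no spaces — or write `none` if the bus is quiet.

  op1 P0: store L5 := 27 → M/I/I on L5; bus BusRdX; mem=20
  op2 P2: store L4 := 38 → I/I/M on L4; bus BusRdX; mem=10
  op3 P0: store L0 := 47 → M/I/I on L0; bus BusRdX; mem=30
  op4 P0: store L5 := 20 → M/I/I on L5; bus (none); mem=20
  op5 P0: load  L1 → S/I/I on L1; bus BusRd; mem=80
  op6 P2: store L1 := 96 → I/I/M on L1; bus BusRdX; mem=80
  op7 P0: load  L1 → S/I/S on L1; bus BusRd Flush; mem=96
  op8 P1: store L1 := 18 → I/M/I on L1; bus BusRdX; mem=96
  op9 P2: load  L1 → I/S/S on L1; bus BusRd Flush; mem=18
  op10 P2: store L5 := 21 → I/I/M on L5; bus BusRdX Flush; mem=20
  op11 P0: load  L0 → M/I/I on L0; bus (none); mem=30
  op12 P2: store L1 := 82 → I/I/M on L1; bus BusRdX; mem=18
  op13 P2: store L2 := 99 → I/I/M on L2; bus BusRdX; mem=20
  op14 P1: store L1 := 59 → I/M/I on L1; bus BusRdX Flush; mem=82
  op15 P0: load  L0 → M/I/I on L0; bus (none); mem=30
  op16 P0: store L1 := 53 → M/I/I on L1; bus BusRdX Flush; mem=59
  op17 P1: store L1 := 94 → I/M/I on L1; bus BusRdX Flush; mem=53
  op18 P2: store L1 := 40 → I/I/M on L1; bus BusRdX Flush; mem=94
  op19 P0: store L3 := 70 → M/I/I on L3; bus BusRdX; mem=50
  op20 P2: load  L2 → I/I/M on L2; bus (none); mem=20
  op21 P0: load  L1 → S/I/S on L1; bus BusRd Flush; mem=40
  op22 P1: load  L0 → S/S/I on L0; bus BusRd Flush; mem=47
  op23 P1: load  L0 → S/S/I on L0; bus (none); mem=47
  op24 P1: store L4 := 60 → I/M/I on L4; bus BusRdX Flush; mem=38
  op25 P0: load  L0 → S/S/I on L0; bus (none); mem=47

bus = BusRdX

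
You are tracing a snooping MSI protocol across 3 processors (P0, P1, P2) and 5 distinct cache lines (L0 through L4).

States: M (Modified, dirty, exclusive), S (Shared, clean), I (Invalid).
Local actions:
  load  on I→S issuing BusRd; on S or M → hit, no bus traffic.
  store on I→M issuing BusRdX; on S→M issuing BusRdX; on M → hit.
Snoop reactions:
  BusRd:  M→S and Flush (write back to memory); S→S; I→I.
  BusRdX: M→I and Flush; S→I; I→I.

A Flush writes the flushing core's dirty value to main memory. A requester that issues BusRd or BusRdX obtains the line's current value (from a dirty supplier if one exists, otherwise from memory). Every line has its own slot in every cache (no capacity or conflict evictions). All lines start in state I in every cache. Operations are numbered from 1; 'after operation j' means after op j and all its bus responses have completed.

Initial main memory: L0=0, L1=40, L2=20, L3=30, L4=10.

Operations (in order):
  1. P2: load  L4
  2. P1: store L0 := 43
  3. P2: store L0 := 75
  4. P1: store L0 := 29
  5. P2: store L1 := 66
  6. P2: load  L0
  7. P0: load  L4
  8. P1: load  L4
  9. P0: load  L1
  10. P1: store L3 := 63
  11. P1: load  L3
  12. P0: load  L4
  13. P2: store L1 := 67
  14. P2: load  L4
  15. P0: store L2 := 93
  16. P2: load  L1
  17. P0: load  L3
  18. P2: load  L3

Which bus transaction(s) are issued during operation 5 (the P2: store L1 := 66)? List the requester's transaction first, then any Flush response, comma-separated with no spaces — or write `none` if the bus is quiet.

1. P2: load  L4  bus=[BusRd]  L4: P0=I P1=I P2=S  mem[L4]=10
2. P1: store L0 := 43  bus=[BusRdX]  L0: P0=I P1=M P2=I  mem[L0]=0
3. P2: store L0 := 75  bus=[BusRdX,Flush]  L0: P0=I P1=I P2=M  mem[L0]=43
4. P1: store L0 := 29  bus=[BusRdX,Flush]  L0: P0=I P1=M P2=I  mem[L0]=75
5. P2: store L1 := 66  bus=[BusRdX]  L1: P0=I P1=I P2=M  mem[L1]=40
6. P2: load  L0  bus=[BusRd,Flush]  L0: P0=I P1=S P2=S  mem[L0]=29
7. P0: load  L4  bus=[BusRd]  L4: P0=S P1=I P2=S  mem[L4]=10
8. P1: load  L4  bus=[BusRd]  L4: P0=S P1=S P2=S  mem[L4]=10
9. P0: load  L1  bus=[BusRd,Flush]  L1: P0=S P1=I P2=S  mem[L1]=66
10. P1: store L3 := 63  bus=[BusRdX]  L3: P0=I P1=M P2=I  mem[L3]=30
11. P1: load  L3  bus=[-]  L3: P0=I P1=M P2=I  mem[L3]=30
12. P0: load  L4  bus=[-]  L4: P0=S P1=S P2=S  mem[L4]=10
13. P2: store L1 := 67  bus=[BusRdX]  L1: P0=I P1=I P2=M  mem[L1]=66
14. P2: load  L4  bus=[-]  L4: P0=S P1=S P2=S  mem[L4]=10
15. P0: store L2 := 93  bus=[BusRdX]  L2: P0=M P1=I P2=I  mem[L2]=20
16. P2: load  L1  bus=[-]  L1: P0=I P1=I P2=M  mem[L1]=66
17. P0: load  L3  bus=[BusRd,Flush]  L3: P0=S P1=S P2=I  mem[L3]=63
18. P2: load  L3  bus=[BusRd]  L3: P0=S P1=S P2=S  mem[L3]=63

bus = BusRdX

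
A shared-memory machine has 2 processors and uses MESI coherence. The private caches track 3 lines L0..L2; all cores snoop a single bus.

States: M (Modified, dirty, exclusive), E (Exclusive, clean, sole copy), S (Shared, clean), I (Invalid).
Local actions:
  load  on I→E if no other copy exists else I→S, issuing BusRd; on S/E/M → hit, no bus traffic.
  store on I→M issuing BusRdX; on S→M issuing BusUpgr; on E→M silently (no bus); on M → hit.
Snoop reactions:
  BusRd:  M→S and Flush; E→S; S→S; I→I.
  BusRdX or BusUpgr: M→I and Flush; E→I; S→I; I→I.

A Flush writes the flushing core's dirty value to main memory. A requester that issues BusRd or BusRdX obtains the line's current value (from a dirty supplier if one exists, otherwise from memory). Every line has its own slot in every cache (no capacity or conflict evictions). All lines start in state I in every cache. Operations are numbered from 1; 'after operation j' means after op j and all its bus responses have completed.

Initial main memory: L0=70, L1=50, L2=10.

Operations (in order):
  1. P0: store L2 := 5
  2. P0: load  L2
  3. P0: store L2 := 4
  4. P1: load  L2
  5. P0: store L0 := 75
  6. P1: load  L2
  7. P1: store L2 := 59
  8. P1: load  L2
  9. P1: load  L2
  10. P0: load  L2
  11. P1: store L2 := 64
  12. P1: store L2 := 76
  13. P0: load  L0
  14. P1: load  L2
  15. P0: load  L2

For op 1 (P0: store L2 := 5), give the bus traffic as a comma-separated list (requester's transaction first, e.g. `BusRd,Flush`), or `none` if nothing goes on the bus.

[1] P0: store L2 := 5 | P0:M(5), P1:I | bus: BusRdX
[2] P0: load  L2 | P0:M(5), P1:I | bus: none
[3] P0: store L2 := 4 | P0:M(4), P1:I | bus: none
[4] P1: load  L2 | P0:S(4), P1:S(4) | bus: BusRd,Flush
[5] P0: store L0 := 75 | P0:M(75), P1:I | bus: BusRdX
[6] P1: load  L2 | P0:S(4), P1:S(4) | bus: none
[7] P1: store L2 := 59 | P0:I, P1:M(59) | bus: BusUpgr
[8] P1: load  L2 | P0:I, P1:M(59) | bus: none
[9] P1: load  L2 | P0:I, P1:M(59) | bus: none
[10] P0: load  L2 | P0:S(59), P1:S(59) | bus: BusRd,Flush
[11] P1: store L2 := 64 | P0:I, P1:M(64) | bus: BusUpgr
[12] P1: store L2 := 76 | P0:I, P1:M(76) | bus: none
[13] P0: load  L0 | P0:M(75), P1:I | bus: none
[14] P1: load  L2 | P0:I, P1:M(76) | bus: none
[15] P0: load  L2 | P0:S(76), P1:S(76) | bus: BusRd,Flush

bus = BusRdX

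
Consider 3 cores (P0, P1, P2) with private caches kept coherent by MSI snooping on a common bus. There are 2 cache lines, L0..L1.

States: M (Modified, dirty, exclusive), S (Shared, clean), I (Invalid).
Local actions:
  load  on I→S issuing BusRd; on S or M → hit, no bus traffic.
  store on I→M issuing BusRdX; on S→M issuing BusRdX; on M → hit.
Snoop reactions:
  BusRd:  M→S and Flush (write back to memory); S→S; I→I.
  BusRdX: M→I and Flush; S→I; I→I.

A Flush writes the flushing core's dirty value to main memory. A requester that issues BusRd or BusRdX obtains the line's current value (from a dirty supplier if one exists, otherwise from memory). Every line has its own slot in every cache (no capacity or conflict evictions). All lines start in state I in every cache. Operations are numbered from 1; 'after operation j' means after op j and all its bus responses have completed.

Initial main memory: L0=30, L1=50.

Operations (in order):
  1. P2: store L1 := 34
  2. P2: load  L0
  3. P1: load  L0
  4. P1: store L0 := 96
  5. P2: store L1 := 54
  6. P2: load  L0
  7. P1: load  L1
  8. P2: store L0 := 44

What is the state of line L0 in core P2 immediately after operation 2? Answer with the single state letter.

1. P2: store L1 := 34  bus=[BusRdX]  L1: P0=I P1=I P2=M  mem[L1]=50
2. P2: load  L0  bus=[BusRd]  L0: P0=I P1=I P2=S  mem[L0]=30
3. P1: load  L0  bus=[BusRd]  L0: P0=I P1=S P2=S  mem[L0]=30
4. P1: store L0 := 96  bus=[BusRdX]  L0: P0=I P1=M P2=I  mem[L0]=30
5. P2: store L1 := 54  bus=[-]  L1: P0=I P1=I P2=M  mem[L1]=50
6. P2: load  L0  bus=[BusRd,Flush]  L0: P0=I P1=S P2=S  mem[L0]=96
7. P1: load  L1  bus=[BusRd,Flush]  L1: P0=I P1=S P2=S  mem[L1]=54
8. P2: store L0 := 44  bus=[BusRdX]  L0: P0=I P1=I P2=M  mem[L0]=96

state = S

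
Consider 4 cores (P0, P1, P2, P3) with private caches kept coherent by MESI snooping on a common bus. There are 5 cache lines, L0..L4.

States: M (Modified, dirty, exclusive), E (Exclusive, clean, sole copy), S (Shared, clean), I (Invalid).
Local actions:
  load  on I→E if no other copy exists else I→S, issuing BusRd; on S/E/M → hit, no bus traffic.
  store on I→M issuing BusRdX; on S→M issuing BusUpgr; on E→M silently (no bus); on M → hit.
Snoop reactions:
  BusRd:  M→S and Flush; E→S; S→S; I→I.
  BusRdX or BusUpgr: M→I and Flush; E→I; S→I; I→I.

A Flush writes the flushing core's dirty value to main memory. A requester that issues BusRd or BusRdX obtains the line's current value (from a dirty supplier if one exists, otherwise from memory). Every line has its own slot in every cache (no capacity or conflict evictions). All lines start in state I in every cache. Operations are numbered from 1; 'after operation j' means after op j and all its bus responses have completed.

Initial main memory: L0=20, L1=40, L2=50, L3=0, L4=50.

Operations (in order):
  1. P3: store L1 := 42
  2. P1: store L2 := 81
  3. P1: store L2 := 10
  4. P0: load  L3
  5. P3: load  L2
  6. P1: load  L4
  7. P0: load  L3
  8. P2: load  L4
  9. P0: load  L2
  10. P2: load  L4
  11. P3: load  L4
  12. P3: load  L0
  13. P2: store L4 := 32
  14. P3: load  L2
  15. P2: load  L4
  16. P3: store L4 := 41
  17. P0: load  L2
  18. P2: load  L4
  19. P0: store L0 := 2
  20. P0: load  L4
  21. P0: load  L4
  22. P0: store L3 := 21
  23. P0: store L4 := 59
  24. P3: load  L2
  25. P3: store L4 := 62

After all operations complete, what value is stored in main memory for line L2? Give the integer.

memory[L2] = 10

step 1: P3: store L1 := 42  ⟶  IIIM  (L1)  txn=BusRdX  M[L1]=40
step 2: P1: store L2 := 81  ⟶  IMII  (L2)  txn=BusRdX  M[L2]=50
step 3: P1: store L2 := 10  ⟶  IMII  (L2)  txn=∅  M[L2]=50
step 4: P0: load  L3  ⟶  EIII  (L3)  txn=BusRd  M[L3]=0
step 5: P3: load  L2  ⟶  ISIS  (L2)  txn=BusRd+Flush  M[L2]=10
step 6: P1: load  L4  ⟶  IEII  (L4)  txn=BusRd  M[L4]=50
step 7: P0: load  L3  ⟶  EIII  (L3)  txn=∅  M[L3]=0
step 8: P2: load  L4  ⟶  ISSI  (L4)  txn=BusRd  M[L4]=50
step 9: P0: load  L2  ⟶  SSIS  (L2)  txn=BusRd  M[L2]=10
step 10: P2: load  L4  ⟶  ISSI  (L4)  txn=∅  M[L4]=50
step 11: P3: load  L4  ⟶  ISSS  (L4)  txn=BusRd  M[L4]=50
step 12: P3: load  L0  ⟶  IIIE  (L0)  txn=BusRd  M[L0]=20
step 13: P2: store L4 := 32  ⟶  IIMI  (L4)  txn=BusUpgr  M[L4]=50
step 14: P3: load  L2  ⟶  SSIS  (L2)  txn=∅  M[L2]=10
step 15: P2: load  L4  ⟶  IIMI  (L4)  txn=∅  M[L4]=50
step 16: P3: store L4 := 41  ⟶  IIIM  (L4)  txn=BusRdX+Flush  M[L4]=32
step 17: P0: load  L2  ⟶  SSIS  (L2)  txn=∅  M[L2]=10
step 18: P2: load  L4  ⟶  IISS  (L4)  txn=BusRd+Flush  M[L4]=41
step 19: P0: store L0 := 2  ⟶  MIII  (L0)  txn=BusRdX  M[L0]=20
step 20: P0: load  L4  ⟶  SISS  (L4)  txn=BusRd  M[L4]=41
step 21: P0: load  L4  ⟶  SISS  (L4)  txn=∅  M[L4]=41
step 22: P0: store L3 := 21  ⟶  MIII  (L3)  txn=∅  M[L3]=0
step 23: P0: store L4 := 59  ⟶  MIII  (L4)  txn=BusUpgr  M[L4]=41
step 24: P3: load  L2  ⟶  SSIS  (L2)  txn=∅  M[L2]=10
step 25: P3: store L4 := 62  ⟶  IIIM  (L4)  txn=BusRdX+Flush  M[L4]=59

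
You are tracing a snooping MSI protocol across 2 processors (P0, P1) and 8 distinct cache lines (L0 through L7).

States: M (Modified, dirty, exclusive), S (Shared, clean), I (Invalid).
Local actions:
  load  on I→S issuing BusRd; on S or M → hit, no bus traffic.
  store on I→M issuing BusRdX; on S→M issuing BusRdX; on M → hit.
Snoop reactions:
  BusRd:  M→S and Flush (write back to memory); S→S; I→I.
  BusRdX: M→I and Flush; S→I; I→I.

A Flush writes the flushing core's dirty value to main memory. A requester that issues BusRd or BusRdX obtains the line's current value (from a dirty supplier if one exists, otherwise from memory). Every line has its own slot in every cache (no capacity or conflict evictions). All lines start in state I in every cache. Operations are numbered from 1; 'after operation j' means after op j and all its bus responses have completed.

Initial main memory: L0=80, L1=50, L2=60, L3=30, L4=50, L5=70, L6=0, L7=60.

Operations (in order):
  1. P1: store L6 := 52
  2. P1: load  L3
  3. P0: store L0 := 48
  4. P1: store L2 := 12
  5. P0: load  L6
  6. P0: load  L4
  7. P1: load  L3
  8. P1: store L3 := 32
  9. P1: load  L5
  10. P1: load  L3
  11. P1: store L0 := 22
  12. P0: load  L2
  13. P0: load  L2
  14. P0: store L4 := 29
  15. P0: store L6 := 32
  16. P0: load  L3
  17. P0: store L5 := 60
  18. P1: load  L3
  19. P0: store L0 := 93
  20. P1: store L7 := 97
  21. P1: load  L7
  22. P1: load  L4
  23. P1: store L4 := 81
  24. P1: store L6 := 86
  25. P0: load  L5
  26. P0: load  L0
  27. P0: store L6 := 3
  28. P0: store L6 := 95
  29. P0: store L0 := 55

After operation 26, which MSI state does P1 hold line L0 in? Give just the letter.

state = I

  op1 P1: store L6 := 52 → I/M on L6; bus BusRdX; mem=0
  op2 P1: load  L3 → I/S on L3; bus BusRd; mem=30
  op3 P0: store L0 := 48 → M/I on L0; bus BusRdX; mem=80
  op4 P1: store L2 := 12 → I/M on L2; bus BusRdX; mem=60
  op5 P0: load  L6 → S/S on L6; bus BusRd Flush; mem=52
  op6 P0: load  L4 → S/I on L4; bus BusRd; mem=50
  op7 P1: load  L3 → I/S on L3; bus (none); mem=30
  op8 P1: store L3 := 32 → I/M on L3; bus BusRdX; mem=30
  op9 P1: load  L5 → I/S on L5; bus BusRd; mem=70
  op10 P1: load  L3 → I/M on L3; bus (none); mem=30
  op11 P1: store L0 := 22 → I/M on L0; bus BusRdX Flush; mem=48
  op12 P0: load  L2 → S/S on L2; bus BusRd Flush; mem=12
  op13 P0: load  L2 → S/S on L2; bus (none); mem=12
  op14 P0: store L4 := 29 → M/I on L4; bus BusRdX; mem=50
  op15 P0: store L6 := 32 → M/I on L6; bus BusRdX; mem=52
  op16 P0: load  L3 → S/S on L3; bus BusRd Flush; mem=32
  op17 P0: store L5 := 60 → M/I on L5; bus BusRdX; mem=70
  op18 P1: load  L3 → S/S on L3; bus (none); mem=32
  op19 P0: store L0 := 93 → M/I on L0; bus BusRdX Flush; mem=22
  op20 P1: store L7 := 97 → I/M on L7; bus BusRdX; mem=60
  op21 P1: load  L7 → I/M on L7; bus (none); mem=60
  op22 P1: load  L4 → S/S on L4; bus BusRd Flush; mem=29
  op23 P1: store L4 := 81 → I/M on L4; bus BusRdX; mem=29
  op24 P1: store L6 := 86 → I/M on L6; bus BusRdX Flush; mem=32
  op25 P0: load  L5 → M/I on L5; bus (none); mem=70
  op26 P0: load  L0 → M/I on L0; bus (none); mem=22
  op27 P0: store L6 := 3 → M/I on L6; bus BusRdX Flush; mem=86
  op28 P0: store L6 := 95 → M/I on L6; bus (none); mem=86
  op29 P0: store L0 := 55 → M/I on L0; bus (none); mem=22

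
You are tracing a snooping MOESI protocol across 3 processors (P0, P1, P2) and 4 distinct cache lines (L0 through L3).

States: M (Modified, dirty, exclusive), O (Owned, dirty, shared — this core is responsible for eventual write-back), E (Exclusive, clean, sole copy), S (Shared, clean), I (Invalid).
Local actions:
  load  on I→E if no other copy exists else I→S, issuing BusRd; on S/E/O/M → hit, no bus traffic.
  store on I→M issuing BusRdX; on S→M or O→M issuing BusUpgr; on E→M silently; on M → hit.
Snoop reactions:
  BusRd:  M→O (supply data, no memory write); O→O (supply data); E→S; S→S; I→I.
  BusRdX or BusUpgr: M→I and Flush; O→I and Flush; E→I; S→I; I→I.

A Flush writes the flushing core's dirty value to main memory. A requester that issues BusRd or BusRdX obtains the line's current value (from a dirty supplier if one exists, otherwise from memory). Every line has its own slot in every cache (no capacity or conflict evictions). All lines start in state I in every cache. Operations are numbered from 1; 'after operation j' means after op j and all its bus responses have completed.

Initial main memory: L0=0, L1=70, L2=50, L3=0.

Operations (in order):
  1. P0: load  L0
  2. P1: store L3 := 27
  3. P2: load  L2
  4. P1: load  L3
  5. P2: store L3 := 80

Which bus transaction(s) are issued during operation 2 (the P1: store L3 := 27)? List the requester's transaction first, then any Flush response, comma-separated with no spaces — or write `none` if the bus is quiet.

bus = BusRdX

[1] P0: load  L0 | P0:E(0), P1:I, P2:I | bus: BusRd
[2] P1: store L3 := 27 | P0:I, P1:M(27), P2:I | bus: BusRdX
[3] P2: load  L2 | P0:I, P1:I, P2:E(50) | bus: BusRd
[4] P1: load  L3 | P0:I, P1:M(27), P2:I | bus: none
[5] P2: store L3 := 80 | P0:I, P1:I, P2:M(80) | bus: BusRdX,Flush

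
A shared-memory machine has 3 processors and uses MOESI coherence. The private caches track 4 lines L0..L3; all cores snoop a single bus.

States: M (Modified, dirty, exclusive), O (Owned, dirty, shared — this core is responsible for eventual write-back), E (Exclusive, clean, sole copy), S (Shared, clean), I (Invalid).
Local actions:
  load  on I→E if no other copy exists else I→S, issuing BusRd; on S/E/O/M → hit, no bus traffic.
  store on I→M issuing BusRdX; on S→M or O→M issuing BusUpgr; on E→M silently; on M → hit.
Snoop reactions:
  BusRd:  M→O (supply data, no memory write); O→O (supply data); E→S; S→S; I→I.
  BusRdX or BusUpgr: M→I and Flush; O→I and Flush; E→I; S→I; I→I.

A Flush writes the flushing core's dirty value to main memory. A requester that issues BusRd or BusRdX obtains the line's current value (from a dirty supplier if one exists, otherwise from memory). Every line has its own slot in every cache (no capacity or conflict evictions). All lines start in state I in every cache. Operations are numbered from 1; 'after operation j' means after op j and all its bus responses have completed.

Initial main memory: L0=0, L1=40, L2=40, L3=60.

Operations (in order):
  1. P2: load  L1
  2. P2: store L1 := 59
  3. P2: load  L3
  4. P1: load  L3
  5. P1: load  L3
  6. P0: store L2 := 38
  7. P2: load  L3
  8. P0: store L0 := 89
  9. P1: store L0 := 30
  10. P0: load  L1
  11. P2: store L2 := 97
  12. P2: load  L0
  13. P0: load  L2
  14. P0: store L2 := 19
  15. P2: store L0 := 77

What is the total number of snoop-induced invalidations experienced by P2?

invalidations = 1

1. P2: load  L1  bus=[BusRd]  L1: P0=I P1=I P2=E  mem[L1]=40
2. P2: store L1 := 59  bus=[-]  L1: P0=I P1=I P2=M  mem[L1]=40
3. P2: load  L3  bus=[BusRd]  L3: P0=I P1=I P2=E  mem[L3]=60
4. P1: load  L3  bus=[BusRd]  L3: P0=I P1=S P2=S  mem[L3]=60
5. P1: load  L3  bus=[-]  L3: P0=I P1=S P2=S  mem[L3]=60
6. P0: store L2 := 38  bus=[BusRdX]  L2: P0=M P1=I P2=I  mem[L2]=40
7. P2: load  L3  bus=[-]  L3: P0=I P1=S P2=S  mem[L3]=60
8. P0: store L0 := 89  bus=[BusRdX]  L0: P0=M P1=I P2=I  mem[L0]=0
9. P1: store L0 := 30  bus=[BusRdX,Flush]  L0: P0=I P1=M P2=I  mem[L0]=89
10. P0: load  L1  bus=[BusRd]  L1: P0=S P1=I P2=O  mem[L1]=40
11. P2: store L2 := 97  bus=[BusRdX,Flush]  L2: P0=I P1=I P2=M  mem[L2]=38
12. P2: load  L0  bus=[BusRd]  L0: P0=I P1=O P2=S  mem[L0]=89
13. P0: load  L2  bus=[BusRd]  L2: P0=S P1=I P2=O  mem[L2]=38
14. P0: store L2 := 19  bus=[BusUpgr,Flush]  L2: P0=M P1=I P2=I  mem[L2]=97
15. P2: store L0 := 77  bus=[BusUpgr,Flush]  L0: P0=I P1=I P2=M  mem[L0]=30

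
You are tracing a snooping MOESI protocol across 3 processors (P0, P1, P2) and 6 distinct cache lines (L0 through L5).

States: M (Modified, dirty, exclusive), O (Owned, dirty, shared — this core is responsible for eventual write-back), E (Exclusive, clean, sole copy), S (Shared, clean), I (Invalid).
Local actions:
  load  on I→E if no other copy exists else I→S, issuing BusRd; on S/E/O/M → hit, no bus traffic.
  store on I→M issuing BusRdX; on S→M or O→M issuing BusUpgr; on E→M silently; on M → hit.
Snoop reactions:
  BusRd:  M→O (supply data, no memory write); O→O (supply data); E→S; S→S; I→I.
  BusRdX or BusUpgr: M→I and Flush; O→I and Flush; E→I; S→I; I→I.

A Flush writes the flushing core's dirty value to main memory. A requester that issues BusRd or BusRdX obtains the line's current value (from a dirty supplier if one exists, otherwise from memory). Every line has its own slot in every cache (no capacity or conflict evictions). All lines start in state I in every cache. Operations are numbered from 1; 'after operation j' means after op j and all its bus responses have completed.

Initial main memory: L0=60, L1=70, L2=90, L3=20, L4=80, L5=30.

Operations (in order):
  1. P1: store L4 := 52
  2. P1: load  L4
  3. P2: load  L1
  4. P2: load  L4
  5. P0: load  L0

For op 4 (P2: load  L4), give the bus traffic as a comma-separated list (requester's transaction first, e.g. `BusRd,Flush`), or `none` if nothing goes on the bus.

bus = BusRd

[1] P1: store L4 := 52 | P0:I, P1:M(52), P2:I | bus: BusRdX
[2] P1: load  L4 | P0:I, P1:M(52), P2:I | bus: none
[3] P2: load  L1 | P0:I, P1:I, P2:E(70) | bus: BusRd
[4] P2: load  L4 | P0:I, P1:O(52), P2:S(52) | bus: BusRd
[5] P0: load  L0 | P0:E(60), P1:I, P2:I | bus: BusRd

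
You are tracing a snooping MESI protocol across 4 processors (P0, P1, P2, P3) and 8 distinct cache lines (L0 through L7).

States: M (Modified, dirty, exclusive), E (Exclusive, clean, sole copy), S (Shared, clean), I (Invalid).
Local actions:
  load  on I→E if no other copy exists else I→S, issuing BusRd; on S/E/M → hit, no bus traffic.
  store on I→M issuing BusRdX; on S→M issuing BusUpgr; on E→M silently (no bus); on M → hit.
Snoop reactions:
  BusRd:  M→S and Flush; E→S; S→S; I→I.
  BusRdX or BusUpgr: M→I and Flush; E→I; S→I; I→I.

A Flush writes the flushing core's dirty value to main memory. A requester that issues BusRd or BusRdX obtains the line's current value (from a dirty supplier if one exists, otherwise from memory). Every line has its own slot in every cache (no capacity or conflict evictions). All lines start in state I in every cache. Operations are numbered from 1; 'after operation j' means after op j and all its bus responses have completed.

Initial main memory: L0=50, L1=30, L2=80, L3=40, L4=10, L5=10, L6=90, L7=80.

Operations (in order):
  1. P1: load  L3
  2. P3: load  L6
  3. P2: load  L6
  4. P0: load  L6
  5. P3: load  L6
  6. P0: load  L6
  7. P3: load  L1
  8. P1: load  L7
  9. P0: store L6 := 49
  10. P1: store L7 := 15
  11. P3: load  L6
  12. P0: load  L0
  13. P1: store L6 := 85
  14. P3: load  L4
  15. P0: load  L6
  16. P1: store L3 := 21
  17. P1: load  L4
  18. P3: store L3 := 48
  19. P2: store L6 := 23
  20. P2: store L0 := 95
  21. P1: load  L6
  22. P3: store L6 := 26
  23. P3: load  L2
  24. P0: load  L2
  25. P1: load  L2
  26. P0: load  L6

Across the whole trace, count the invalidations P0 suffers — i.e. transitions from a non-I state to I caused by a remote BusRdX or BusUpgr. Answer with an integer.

invalidations = 3

  op1 P1: load  L3 → I/E/I/I on L3; bus BusRd; mem=40
  op2 P3: load  L6 → I/I/I/E on L6; bus BusRd; mem=90
  op3 P2: load  L6 → I/I/S/S on L6; bus BusRd; mem=90
  op4 P0: load  L6 → S/I/S/S on L6; bus BusRd; mem=90
  op5 P3: load  L6 → S/I/S/S on L6; bus (none); mem=90
  op6 P0: load  L6 → S/I/S/S on L6; bus (none); mem=90
  op7 P3: load  L1 → I/I/I/E on L1; bus BusRd; mem=30
  op8 P1: load  L7 → I/E/I/I on L7; bus BusRd; mem=80
  op9 P0: store L6 := 49 → M/I/I/I on L6; bus BusUpgr; mem=90
  op10 P1: store L7 := 15 → I/M/I/I on L7; bus (none); mem=80
  op11 P3: load  L6 → S/I/I/S on L6; bus BusRd Flush; mem=49
  op12 P0: load  L0 → E/I/I/I on L0; bus BusRd; mem=50
  op13 P1: store L6 := 85 → I/M/I/I on L6; bus BusRdX; mem=49
  op14 P3: load  L4 → I/I/I/E on L4; bus BusRd; mem=10
  op15 P0: load  L6 → S/S/I/I on L6; bus BusRd Flush; mem=85
  op16 P1: store L3 := 21 → I/M/I/I on L3; bus (none); mem=40
  op17 P1: load  L4 → I/S/I/S on L4; bus BusRd; mem=10
  op18 P3: store L3 := 48 → I/I/I/M on L3; bus BusRdX Flush; mem=21
  op19 P2: store L6 := 23 → I/I/M/I on L6; bus BusRdX; mem=85
  op20 P2: store L0 := 95 → I/I/M/I on L0; bus BusRdX; mem=50
  op21 P1: load  L6 → I/S/S/I on L6; bus BusRd Flush; mem=23
  op22 P3: store L6 := 26 → I/I/I/M on L6; bus BusRdX; mem=23
  op23 P3: load  L2 → I/I/I/E on L2; bus BusRd; mem=80
  op24 P0: load  L2 → S/I/I/S on L2; bus BusRd; mem=80
  op25 P1: load  L2 → S/S/I/S on L2; bus BusRd; mem=80
  op26 P0: load  L6 → S/I/I/S on L6; bus BusRd Flush; mem=26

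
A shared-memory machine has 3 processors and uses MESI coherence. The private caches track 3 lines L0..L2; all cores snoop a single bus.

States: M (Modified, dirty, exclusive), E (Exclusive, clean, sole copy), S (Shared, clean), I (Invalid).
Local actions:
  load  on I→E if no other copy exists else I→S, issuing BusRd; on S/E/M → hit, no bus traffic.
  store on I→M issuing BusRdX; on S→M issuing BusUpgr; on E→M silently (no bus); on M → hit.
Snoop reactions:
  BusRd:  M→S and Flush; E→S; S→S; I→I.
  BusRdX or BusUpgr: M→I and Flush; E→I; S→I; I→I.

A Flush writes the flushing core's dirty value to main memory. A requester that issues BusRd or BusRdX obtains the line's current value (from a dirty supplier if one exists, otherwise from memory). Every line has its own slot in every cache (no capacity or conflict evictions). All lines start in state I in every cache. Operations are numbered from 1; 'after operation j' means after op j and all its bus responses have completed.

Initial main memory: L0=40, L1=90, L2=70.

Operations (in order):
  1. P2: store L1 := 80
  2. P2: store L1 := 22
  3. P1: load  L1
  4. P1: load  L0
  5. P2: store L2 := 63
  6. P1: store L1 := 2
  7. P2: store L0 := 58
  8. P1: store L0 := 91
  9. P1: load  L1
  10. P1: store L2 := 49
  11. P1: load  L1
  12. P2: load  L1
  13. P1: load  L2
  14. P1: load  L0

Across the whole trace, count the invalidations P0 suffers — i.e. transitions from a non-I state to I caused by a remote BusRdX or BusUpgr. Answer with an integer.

step 1: P2: store L1 := 80  ⟶  IIM  (L1)  txn=BusRdX  M[L1]=90
step 2: P2: store L1 := 22  ⟶  IIM  (L1)  txn=∅  M[L1]=90
step 3: P1: load  L1  ⟶  ISS  (L1)  txn=BusRd+Flush  M[L1]=22
step 4: P1: load  L0  ⟶  IEI  (L0)  txn=BusRd  M[L0]=40
step 5: P2: store L2 := 63  ⟶  IIM  (L2)  txn=BusRdX  M[L2]=70
step 6: P1: store L1 := 2  ⟶  IMI  (L1)  txn=BusUpgr  M[L1]=22
step 7: P2: store L0 := 58  ⟶  IIM  (L0)  txn=BusRdX  M[L0]=40
step 8: P1: store L0 := 91  ⟶  IMI  (L0)  txn=BusRdX+Flush  M[L0]=58
step 9: P1: load  L1  ⟶  IMI  (L1)  txn=∅  M[L1]=22
step 10: P1: store L2 := 49  ⟶  IMI  (L2)  txn=BusRdX+Flush  M[L2]=63
step 11: P1: load  L1  ⟶  IMI  (L1)  txn=∅  M[L1]=22
step 12: P2: load  L1  ⟶  ISS  (L1)  txn=BusRd+Flush  M[L1]=2
step 13: P1: load  L2  ⟶  IMI  (L2)  txn=∅  M[L2]=63
step 14: P1: load  L0  ⟶  IMI  (L0)  txn=∅  M[L0]=58

invalidations = 0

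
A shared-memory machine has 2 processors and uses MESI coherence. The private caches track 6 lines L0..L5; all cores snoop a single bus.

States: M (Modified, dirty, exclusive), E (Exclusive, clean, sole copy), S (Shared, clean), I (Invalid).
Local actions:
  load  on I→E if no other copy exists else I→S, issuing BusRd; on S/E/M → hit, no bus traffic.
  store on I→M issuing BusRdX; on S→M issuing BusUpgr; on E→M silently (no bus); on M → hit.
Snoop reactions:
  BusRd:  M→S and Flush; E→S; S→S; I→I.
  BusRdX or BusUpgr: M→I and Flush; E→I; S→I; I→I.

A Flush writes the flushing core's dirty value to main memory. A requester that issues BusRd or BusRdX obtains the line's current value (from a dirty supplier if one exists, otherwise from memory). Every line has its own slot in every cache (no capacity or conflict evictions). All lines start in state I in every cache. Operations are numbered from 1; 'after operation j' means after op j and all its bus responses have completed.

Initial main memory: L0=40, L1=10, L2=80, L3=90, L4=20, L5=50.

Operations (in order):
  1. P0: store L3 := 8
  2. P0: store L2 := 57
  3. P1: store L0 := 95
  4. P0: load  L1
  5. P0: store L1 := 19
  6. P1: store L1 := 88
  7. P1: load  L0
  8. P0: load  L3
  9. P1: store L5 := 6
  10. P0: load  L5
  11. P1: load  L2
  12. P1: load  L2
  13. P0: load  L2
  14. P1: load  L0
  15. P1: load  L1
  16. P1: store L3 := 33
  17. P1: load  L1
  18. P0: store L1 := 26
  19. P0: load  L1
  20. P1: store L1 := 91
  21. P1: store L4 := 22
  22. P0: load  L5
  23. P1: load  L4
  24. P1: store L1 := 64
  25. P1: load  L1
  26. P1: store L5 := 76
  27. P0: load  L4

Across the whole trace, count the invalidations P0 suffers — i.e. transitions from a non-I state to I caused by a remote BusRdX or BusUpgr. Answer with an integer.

step 1: P0: store L3 := 8  ⟶  MI  (L3)  txn=BusRdX  M[L3]=90
step 2: P0: store L2 := 57  ⟶  MI  (L2)  txn=BusRdX  M[L2]=80
step 3: P1: store L0 := 95  ⟶  IM  (L0)  txn=BusRdX  M[L0]=40
step 4: P0: load  L1  ⟶  EI  (L1)  txn=BusRd  M[L1]=10
step 5: P0: store L1 := 19  ⟶  MI  (L1)  txn=∅  M[L1]=10
step 6: P1: store L1 := 88  ⟶  IM  (L1)  txn=BusRdX+Flush  M[L1]=19
step 7: P1: load  L0  ⟶  IM  (L0)  txn=∅  M[L0]=40
step 8: P0: load  L3  ⟶  MI  (L3)  txn=∅  M[L3]=90
step 9: P1: store L5 := 6  ⟶  IM  (L5)  txn=BusRdX  M[L5]=50
step 10: P0: load  L5  ⟶  SS  (L5)  txn=BusRd+Flush  M[L5]=6
step 11: P1: load  L2  ⟶  SS  (L2)  txn=BusRd+Flush  M[L2]=57
step 12: P1: load  L2  ⟶  SS  (L2)  txn=∅  M[L2]=57
step 13: P0: load  L2  ⟶  SS  (L2)  txn=∅  M[L2]=57
step 14: P1: load  L0  ⟶  IM  (L0)  txn=∅  M[L0]=40
step 15: P1: load  L1  ⟶  IM  (L1)  txn=∅  M[L1]=19
step 16: P1: store L3 := 33  ⟶  IM  (L3)  txn=BusRdX+Flush  M[L3]=8
step 17: P1: load  L1  ⟶  IM  (L1)  txn=∅  M[L1]=19
step 18: P0: store L1 := 26  ⟶  MI  (L1)  txn=BusRdX+Flush  M[L1]=88
step 19: P0: load  L1  ⟶  MI  (L1)  txn=∅  M[L1]=88
step 20: P1: store L1 := 91  ⟶  IM  (L1)  txn=BusRdX+Flush  M[L1]=26
step 21: P1: store L4 := 22  ⟶  IM  (L4)  txn=BusRdX  M[L4]=20
step 22: P0: load  L5  ⟶  SS  (L5)  txn=∅  M[L5]=6
step 23: P1: load  L4  ⟶  IM  (L4)  txn=∅  M[L4]=20
step 24: P1: store L1 := 64  ⟶  IM  (L1)  txn=∅  M[L1]=26
step 25: P1: load  L1  ⟶  IM  (L1)  txn=∅  M[L1]=26
step 26: P1: store L5 := 76  ⟶  IM  (L5)  txn=BusUpgr  M[L5]=6
step 27: P0: load  L4  ⟶  SS  (L4)  txn=BusRd+Flush  M[L4]=22

invalidations = 4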